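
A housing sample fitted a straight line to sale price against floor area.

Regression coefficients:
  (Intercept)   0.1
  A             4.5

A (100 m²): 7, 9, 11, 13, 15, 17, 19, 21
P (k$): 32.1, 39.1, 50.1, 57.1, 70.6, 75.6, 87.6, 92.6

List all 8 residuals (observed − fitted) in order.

0.5, -1.5, 0.5, -1.5, 3, -1, 2, -2

A=7: P̂ = 0.1 + 4.5·7 = 31.6; r = 32.1 − 31.6 = 0.5
A=9: P̂ = 0.1 + 4.5·9 = 40.6; r = 39.1 − 40.6 = -1.5
A=11: P̂ = 0.1 + 4.5·11 = 49.6; r = 50.1 − 49.6 = 0.5
A=13: P̂ = 0.1 + 4.5·13 = 58.6; r = 57.1 − 58.6 = -1.5
A=15: P̂ = 0.1 + 4.5·15 = 67.6; r = 70.6 − 67.6 = 3
A=17: P̂ = 0.1 + 4.5·17 = 76.6; r = 75.6 − 76.6 = -1
A=19: P̂ = 0.1 + 4.5·19 = 85.6; r = 87.6 − 85.6 = 2
A=21: P̂ = 0.1 + 4.5·21 = 94.6; r = 92.6 − 94.6 = -2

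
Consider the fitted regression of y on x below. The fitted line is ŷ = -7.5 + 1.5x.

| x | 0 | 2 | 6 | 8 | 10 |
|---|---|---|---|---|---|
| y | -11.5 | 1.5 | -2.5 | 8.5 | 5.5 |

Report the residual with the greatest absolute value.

r = 6

x=0: ŷ = -7.5 + 1.5·0 = -7.5; r = -11.5 − (-7.5) = -4
x=2: ŷ = -7.5 + 1.5·2 = -4.5; r = 1.5 − (-4.5) = 6
x=6: ŷ = -7.5 + 1.5·6 = 1.5; r = -2.5 − 1.5 = -4
x=8: ŷ = -7.5 + 1.5·8 = 4.5; r = 8.5 − 4.5 = 4
x=10: ŷ = -7.5 + 1.5·10 = 7.5; r = 5.5 − 7.5 = -2
Largest |r| is 6 at x = 2, residual 6.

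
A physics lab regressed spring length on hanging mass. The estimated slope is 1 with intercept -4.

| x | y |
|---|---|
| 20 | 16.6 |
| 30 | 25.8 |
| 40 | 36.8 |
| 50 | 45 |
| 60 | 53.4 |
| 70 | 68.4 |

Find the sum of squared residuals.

SSE = 14.56

x=20: ŷ = -4 + 20 = 16; r = 16.6 − 16 = 0.6
x=30: ŷ = -4 + 30 = 26; r = 25.8 − 26 = -0.2
x=40: ŷ = -4 + 40 = 36; r = 36.8 − 36 = 0.8
x=50: ŷ = -4 + 50 = 46; r = 45 − 46 = -1
x=60: ŷ = -4 + 60 = 56; r = 53.4 − 56 = -2.6
x=70: ŷ = -4 + 70 = 66; r = 68.4 − 66 = 2.4
SSE = 0.36 + 0.04 + 0.64 + 1 + 6.76 + 5.76 = 14.56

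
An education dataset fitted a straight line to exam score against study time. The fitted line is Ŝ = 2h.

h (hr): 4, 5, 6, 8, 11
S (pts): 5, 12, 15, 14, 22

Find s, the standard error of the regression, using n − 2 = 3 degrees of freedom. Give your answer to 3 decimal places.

h=4: Ŝ = 2·4 = 8; r = 5 − 8 = -3
h=5: Ŝ = 2·5 = 10; r = 12 − 10 = 2
h=6: Ŝ = 2·6 = 12; r = 15 − 12 = 3
h=8: Ŝ = 2·8 = 16; r = 14 − 16 = -2
h=11: Ŝ = 2·11 = 22; r = 22 − 22 = 0
SSE = 9 + 4 + 9 + 4 + 0 = 26
s = √(26/3) = √8.66667 ≈ 2.944

s = 2.944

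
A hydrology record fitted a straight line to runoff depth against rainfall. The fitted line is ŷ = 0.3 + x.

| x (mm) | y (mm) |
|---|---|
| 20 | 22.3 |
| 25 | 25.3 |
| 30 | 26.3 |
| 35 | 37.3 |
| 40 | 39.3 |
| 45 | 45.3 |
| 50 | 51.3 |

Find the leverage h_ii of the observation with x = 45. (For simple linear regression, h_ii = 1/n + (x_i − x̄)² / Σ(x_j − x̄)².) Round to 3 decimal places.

h = 0.286

x̄ = (20 + 25 + 30 + 35 + 40 + 45 + 50)/7 = 35
Σ(x − x̄)² = 225 + 100 + 25 + 0 + 25 + 100 + 225 = 700
h = 1/7 + (10)²/700 = 0.142857 + 0.142857 = 0.286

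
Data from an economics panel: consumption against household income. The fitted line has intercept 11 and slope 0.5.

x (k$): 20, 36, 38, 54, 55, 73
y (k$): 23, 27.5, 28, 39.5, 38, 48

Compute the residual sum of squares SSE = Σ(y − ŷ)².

SSE = 13

x=20: ŷ = 11 + 0.5·20 = 21; r = 23 − 21 = 2
x=36: ŷ = 11 + 0.5·36 = 29; r = 27.5 − 29 = -1.5
x=38: ŷ = 11 + 0.5·38 = 30; r = 28 − 30 = -2
x=54: ŷ = 11 + 0.5·54 = 38; r = 39.5 − 38 = 1.5
x=55: ŷ = 11 + 0.5·55 = 38.5; r = 38 − 38.5 = -0.5
x=73: ŷ = 11 + 0.5·73 = 47.5; r = 48 − 47.5 = 0.5
SSE = 4 + 2.25 + 4 + 2.25 + 0.25 + 0.25 = 13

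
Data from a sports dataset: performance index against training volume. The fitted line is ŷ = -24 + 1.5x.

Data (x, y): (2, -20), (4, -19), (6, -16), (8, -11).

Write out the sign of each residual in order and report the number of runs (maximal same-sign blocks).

x=2: ŷ = -24 + 1.5·2 = -21; r = -20 − (-21) = 1
x=4: ŷ = -24 + 1.5·4 = -18; r = -19 − (-18) = -1
x=6: ŷ = -24 + 1.5·6 = -15; r = -16 − (-15) = -1
x=8: ŷ = -24 + 1.5·8 = -12; r = -11 − (-12) = 1
Signs: + − − +
Runs: +×1, −×2, +×1 → 3

3 runs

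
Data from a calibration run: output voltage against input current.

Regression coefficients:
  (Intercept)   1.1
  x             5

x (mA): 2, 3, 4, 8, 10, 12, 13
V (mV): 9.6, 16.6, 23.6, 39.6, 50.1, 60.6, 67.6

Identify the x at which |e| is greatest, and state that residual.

x=2: V̂ = 1.1 + 5·2 = 11.1; e = 9.6 − 11.1 = -1.5
x=3: V̂ = 1.1 + 5·3 = 16.1; e = 16.6 − 16.1 = 0.5
x=4: V̂ = 1.1 + 5·4 = 21.1; e = 23.6 − 21.1 = 2.5
x=8: V̂ = 1.1 + 5·8 = 41.1; e = 39.6 − 41.1 = -1.5
x=10: V̂ = 1.1 + 5·10 = 51.1; e = 50.1 − 51.1 = -1
x=12: V̂ = 1.1 + 5·12 = 61.1; e = 60.6 − 61.1 = -0.5
x=13: V̂ = 1.1 + 5·13 = 66.1; e = 67.6 − 66.1 = 1.5
Largest |e| is 2.5 at x = 4, residual 2.5.

x = 4, e = 2.5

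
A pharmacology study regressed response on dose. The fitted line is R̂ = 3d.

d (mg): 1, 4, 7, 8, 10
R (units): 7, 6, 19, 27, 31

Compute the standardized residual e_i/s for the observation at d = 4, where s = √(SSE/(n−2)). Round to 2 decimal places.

d=1: R̂ = 3·1 = 3; e = 7 − 3 = 4
d=4: R̂ = 3·4 = 12; e = 6 − 12 = -6
d=7: R̂ = 3·7 = 21; e = 19 − 21 = -2
d=8: R̂ = 3·8 = 24; e = 27 − 24 = 3
d=10: R̂ = 3·10 = 30; e = 31 − 30 = 1
SSE = 16 + 36 + 4 + 9 + 1 = 66
s = √(66/3) = 4.69042
e/s = -6 / 4.69042 = -1.28

-1.28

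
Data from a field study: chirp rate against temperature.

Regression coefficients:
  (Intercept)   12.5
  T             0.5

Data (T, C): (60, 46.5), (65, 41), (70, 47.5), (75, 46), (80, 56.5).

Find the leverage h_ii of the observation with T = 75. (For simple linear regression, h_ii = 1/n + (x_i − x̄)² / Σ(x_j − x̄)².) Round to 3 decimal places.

T̄ = (60 + 65 + 70 + 75 + 80)/5 = 70
Σ(T − T̄)² = 100 + 25 + 0 + 25 + 100 = 250
h = 1/5 + (5)²/250 = 0.2 + 0.1 = 0.300

h = 0.300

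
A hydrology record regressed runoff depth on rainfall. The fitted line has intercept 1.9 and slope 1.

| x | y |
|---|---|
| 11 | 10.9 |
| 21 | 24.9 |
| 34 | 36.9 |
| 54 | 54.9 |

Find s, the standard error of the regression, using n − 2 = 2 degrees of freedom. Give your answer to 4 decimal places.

s = 2.2361

x=11: ŷ = 1.9 + 11 = 12.9; r = 10.9 − 12.9 = -2
x=21: ŷ = 1.9 + 21 = 22.9; r = 24.9 − 22.9 = 2
x=34: ŷ = 1.9 + 34 = 35.9; r = 36.9 − 35.9 = 1
x=54: ŷ = 1.9 + 54 = 55.9; r = 54.9 − 55.9 = -1
SSE = 4 + 4 + 1 + 1 = 10
s = √(10/2) = √5 ≈ 2.2361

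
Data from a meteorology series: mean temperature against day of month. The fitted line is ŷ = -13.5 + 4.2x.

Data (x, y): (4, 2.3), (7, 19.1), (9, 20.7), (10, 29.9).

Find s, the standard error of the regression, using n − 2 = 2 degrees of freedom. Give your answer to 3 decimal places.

s = 3.617

x=4: ŷ = -13.5 + 4.2·4 = 3.3; e = 2.3 − 3.3 = -1
x=7: ŷ = -13.5 + 4.2·7 = 15.9; e = 19.1 − 15.9 = 3.2
x=9: ŷ = -13.5 + 4.2·9 = 24.3; e = 20.7 − 24.3 = -3.6
x=10: ŷ = -13.5 + 4.2·10 = 28.5; e = 29.9 − 28.5 = 1.4
SSE = 1 + 10.24 + 12.96 + 1.96 = 26.16
s = √(26.16/2) = √13.08 ≈ 3.617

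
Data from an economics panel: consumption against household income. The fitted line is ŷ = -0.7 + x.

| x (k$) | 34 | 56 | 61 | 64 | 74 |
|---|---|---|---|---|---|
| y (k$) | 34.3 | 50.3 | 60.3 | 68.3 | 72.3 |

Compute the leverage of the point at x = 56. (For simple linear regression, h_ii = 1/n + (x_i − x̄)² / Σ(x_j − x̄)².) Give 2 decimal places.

x̄ = (34 + 56 + 61 + 64 + 74)/5 = 57.8
Σ(x − x̄)² = 566.44 + 3.24 + 10.24 + 38.44 + 262.44 = 880.8
h = 1/5 + (-1.8)²/880.8 = 0.2 + 0.00367847 = 0.20

h = 0.20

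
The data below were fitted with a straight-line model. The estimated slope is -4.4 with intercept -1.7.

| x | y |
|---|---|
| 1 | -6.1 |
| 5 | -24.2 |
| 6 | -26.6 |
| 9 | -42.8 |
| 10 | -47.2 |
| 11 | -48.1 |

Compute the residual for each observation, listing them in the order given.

x=1: ŷ = -1.7 − 4.4·1 = -6.1; e = -6.1 − (-6.1) = 0
x=5: ŷ = -1.7 − 4.4·5 = -23.7; e = -24.2 − (-23.7) = -0.5
x=6: ŷ = -1.7 − 4.4·6 = -28.1; e = -26.6 − (-28.1) = 1.5
x=9: ŷ = -1.7 − 4.4·9 = -41.3; e = -42.8 − (-41.3) = -1.5
x=10: ŷ = -1.7 − 4.4·10 = -45.7; e = -47.2 − (-45.7) = -1.5
x=11: ŷ = -1.7 − 4.4·11 = -50.1; e = -48.1 − (-50.1) = 2

0, -0.5, 1.5, -1.5, -1.5, 2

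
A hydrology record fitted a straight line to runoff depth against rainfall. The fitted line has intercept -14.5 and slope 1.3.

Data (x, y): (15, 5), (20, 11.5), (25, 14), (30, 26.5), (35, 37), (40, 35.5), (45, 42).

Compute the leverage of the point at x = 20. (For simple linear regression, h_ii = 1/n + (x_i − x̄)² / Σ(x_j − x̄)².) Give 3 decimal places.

x̄ = (15 + 20 + 25 + 30 + 35 + 40 + 45)/7 = 30
Σ(x − x̄)² = 225 + 100 + 25 + 0 + 25 + 100 + 225 = 700
h = 1/7 + (-10)²/700 = 0.142857 + 0.142857 = 0.286

h = 0.286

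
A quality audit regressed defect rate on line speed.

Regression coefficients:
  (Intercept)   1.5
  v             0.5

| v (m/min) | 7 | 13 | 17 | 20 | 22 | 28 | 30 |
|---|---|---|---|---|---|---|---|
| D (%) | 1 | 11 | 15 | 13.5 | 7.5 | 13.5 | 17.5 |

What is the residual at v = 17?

D̂ = 1.5 + 0.5·17 = 10
r = 15 − 10 = 5

r = 5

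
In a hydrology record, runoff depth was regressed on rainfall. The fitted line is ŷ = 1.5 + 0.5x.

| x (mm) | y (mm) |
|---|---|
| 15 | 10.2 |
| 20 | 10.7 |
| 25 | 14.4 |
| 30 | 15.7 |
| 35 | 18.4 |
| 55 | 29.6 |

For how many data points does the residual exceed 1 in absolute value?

1

x=15: ŷ = 1.5 + 0.5·15 = 9; r = 10.2 − 9 = 1.2
x=20: ŷ = 1.5 + 0.5·20 = 11.5; r = 10.7 − 11.5 = -0.8
x=25: ŷ = 1.5 + 0.5·25 = 14; r = 14.4 − 14 = 0.4
x=30: ŷ = 1.5 + 0.5·30 = 16.5; r = 15.7 − 16.5 = -0.8
x=35: ŷ = 1.5 + 0.5·35 = 19; r = 18.4 − 19 = -0.6
x=55: ŷ = 1.5 + 0.5·55 = 29; r = 29.6 − 29 = 0.6
|r| > 1: x=15 (|r|=1.2) → 1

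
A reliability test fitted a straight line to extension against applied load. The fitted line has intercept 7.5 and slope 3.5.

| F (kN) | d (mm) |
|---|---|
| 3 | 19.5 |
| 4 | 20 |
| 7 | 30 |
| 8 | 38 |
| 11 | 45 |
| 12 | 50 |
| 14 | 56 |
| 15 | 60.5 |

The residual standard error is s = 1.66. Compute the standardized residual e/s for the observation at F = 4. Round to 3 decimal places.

-0.904

ŷ = 7.5 + 3.5·4 = 21.5
e = 20 − 21.5 = -1.5
e/s = -1.5 / 1.66 = -0.904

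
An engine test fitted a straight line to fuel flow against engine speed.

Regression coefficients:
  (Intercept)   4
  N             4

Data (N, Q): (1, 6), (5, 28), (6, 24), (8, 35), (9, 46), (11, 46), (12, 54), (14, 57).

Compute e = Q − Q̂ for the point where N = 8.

e = -1

Q̂ = 4 + 4·8 = 36
e = 35 − 36 = -1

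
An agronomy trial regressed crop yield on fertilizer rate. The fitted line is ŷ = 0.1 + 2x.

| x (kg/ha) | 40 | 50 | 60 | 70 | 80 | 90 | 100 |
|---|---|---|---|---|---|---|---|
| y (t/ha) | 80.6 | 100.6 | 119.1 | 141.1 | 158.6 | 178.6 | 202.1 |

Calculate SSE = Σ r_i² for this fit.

x=40: ŷ = 0.1 + 2·40 = 80.1; r = 80.6 − 80.1 = 0.5
x=50: ŷ = 0.1 + 2·50 = 100.1; r = 100.6 − 100.1 = 0.5
x=60: ŷ = 0.1 + 2·60 = 120.1; r = 119.1 − 120.1 = -1
x=70: ŷ = 0.1 + 2·70 = 140.1; r = 141.1 − 140.1 = 1
x=80: ŷ = 0.1 + 2·80 = 160.1; r = 158.6 − 160.1 = -1.5
x=90: ŷ = 0.1 + 2·90 = 180.1; r = 178.6 − 180.1 = -1.5
x=100: ŷ = 0.1 + 2·100 = 200.1; r = 202.1 − 200.1 = 2
SSE = 0.25 + 0.25 + 1 + 1 + 2.25 + 2.25 + 4 = 11

SSE = 11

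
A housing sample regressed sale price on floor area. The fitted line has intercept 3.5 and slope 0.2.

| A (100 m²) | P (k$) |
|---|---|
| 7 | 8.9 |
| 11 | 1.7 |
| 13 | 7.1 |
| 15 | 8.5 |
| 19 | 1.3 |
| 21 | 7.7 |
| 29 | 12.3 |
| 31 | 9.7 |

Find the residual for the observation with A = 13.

P̂ = 3.5 + 0.2·13 = 6.1
e = 7.1 − 6.1 = 1

e = 1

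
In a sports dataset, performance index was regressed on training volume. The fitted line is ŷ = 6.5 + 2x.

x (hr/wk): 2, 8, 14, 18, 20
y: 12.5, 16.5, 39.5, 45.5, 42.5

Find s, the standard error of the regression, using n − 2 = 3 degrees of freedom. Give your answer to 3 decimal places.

x=2: ŷ = 6.5 + 2·2 = 10.5; e = 12.5 − 10.5 = 2
x=8: ŷ = 6.5 + 2·8 = 22.5; e = 16.5 − 22.5 = -6
x=14: ŷ = 6.5 + 2·14 = 34.5; e = 39.5 − 34.5 = 5
x=18: ŷ = 6.5 + 2·18 = 42.5; e = 45.5 − 42.5 = 3
x=20: ŷ = 6.5 + 2·20 = 46.5; e = 42.5 − 46.5 = -4
SSE = 4 + 36 + 25 + 9 + 16 = 90
s = √(90/3) = √30 ≈ 5.477

s = 5.477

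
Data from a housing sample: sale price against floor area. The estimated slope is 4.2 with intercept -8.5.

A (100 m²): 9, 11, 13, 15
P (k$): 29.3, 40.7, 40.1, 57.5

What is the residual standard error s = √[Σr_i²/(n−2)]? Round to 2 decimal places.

s = 5.20

A=9: ŷ = -8.5 + 4.2·9 = 29.3; r = 29.3 − 29.3 = 0
A=11: ŷ = -8.5 + 4.2·11 = 37.7; r = 40.7 − 37.7 = 3
A=13: ŷ = -8.5 + 4.2·13 = 46.1; r = 40.1 − 46.1 = -6
A=15: ŷ = -8.5 + 4.2·15 = 54.5; r = 57.5 − 54.5 = 3
SSE = 0 + 9 + 36 + 9 = 54
s = √(54/2) = √27 ≈ 5.20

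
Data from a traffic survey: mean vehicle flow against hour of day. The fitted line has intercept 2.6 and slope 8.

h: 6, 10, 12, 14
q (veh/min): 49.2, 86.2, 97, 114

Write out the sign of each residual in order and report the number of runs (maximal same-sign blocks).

h=6: q̂ = 2.6 + 8·6 = 50.6; e = 49.2 − 50.6 = -1.4
h=10: q̂ = 2.6 + 8·10 = 82.6; e = 86.2 − 82.6 = 3.6
h=12: q̂ = 2.6 + 8·12 = 98.6; e = 97 − 98.6 = -1.6
h=14: q̂ = 2.6 + 8·14 = 114.6; e = 114 − 114.6 = -0.6
Signs: − + − −
Runs: −×1, +×1, −×2 → 3

3 runs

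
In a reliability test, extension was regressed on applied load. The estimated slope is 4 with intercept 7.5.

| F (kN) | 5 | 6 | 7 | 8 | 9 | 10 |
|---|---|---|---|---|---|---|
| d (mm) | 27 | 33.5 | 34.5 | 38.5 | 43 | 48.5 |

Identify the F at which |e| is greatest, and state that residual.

F=5: d̂ = 7.5 + 4·5 = 27.5; e = 27 − 27.5 = -0.5
F=6: d̂ = 7.5 + 4·6 = 31.5; e = 33.5 − 31.5 = 2
F=7: d̂ = 7.5 + 4·7 = 35.5; e = 34.5 − 35.5 = -1
F=8: d̂ = 7.5 + 4·8 = 39.5; e = 38.5 − 39.5 = -1
F=9: d̂ = 7.5 + 4·9 = 43.5; e = 43 − 43.5 = -0.5
F=10: d̂ = 7.5 + 4·10 = 47.5; e = 48.5 − 47.5 = 1
Largest |e| is 2 at F = 6, residual 2.

F = 6, e = 2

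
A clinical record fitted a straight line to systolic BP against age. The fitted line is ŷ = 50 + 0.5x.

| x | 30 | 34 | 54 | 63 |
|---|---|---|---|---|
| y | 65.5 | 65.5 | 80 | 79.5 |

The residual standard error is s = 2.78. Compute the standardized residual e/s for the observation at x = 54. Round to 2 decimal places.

ŷ = 50 + 0.5·54 = 77
e = 80 − 77 = 3
e/s = 3 / 2.78 = 1.08

1.08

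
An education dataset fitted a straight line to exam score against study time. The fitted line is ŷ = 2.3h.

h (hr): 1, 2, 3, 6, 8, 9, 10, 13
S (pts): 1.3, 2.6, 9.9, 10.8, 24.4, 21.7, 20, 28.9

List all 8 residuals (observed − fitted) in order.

-1, -2, 3, -3, 6, 1, -3, -1

h=1: ŷ = 2.3·1 = 2.3; e = 1.3 − 2.3 = -1
h=2: ŷ = 2.3·2 = 4.6; e = 2.6 − 4.6 = -2
h=3: ŷ = 2.3·3 = 6.9; e = 9.9 − 6.9 = 3
h=6: ŷ = 2.3·6 = 13.8; e = 10.8 − 13.8 = -3
h=8: ŷ = 2.3·8 = 18.4; e = 24.4 − 18.4 = 6
h=9: ŷ = 2.3·9 = 20.7; e = 21.7 − 20.7 = 1
h=10: ŷ = 2.3·10 = 23; e = 20 − 23 = -3
h=13: ŷ = 2.3·13 = 29.9; e = 28.9 − 29.9 = -1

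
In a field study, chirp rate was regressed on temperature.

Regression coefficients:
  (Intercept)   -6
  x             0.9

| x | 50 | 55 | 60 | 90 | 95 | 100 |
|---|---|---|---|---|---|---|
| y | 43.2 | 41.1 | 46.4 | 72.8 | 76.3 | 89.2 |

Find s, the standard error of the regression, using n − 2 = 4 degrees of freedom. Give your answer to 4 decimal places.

x=50: ŷ = -6 + 0.9·50 = 39; e = 43.2 − 39 = 4.2
x=55: ŷ = -6 + 0.9·55 = 43.5; e = 41.1 − 43.5 = -2.4
x=60: ŷ = -6 + 0.9·60 = 48; e = 46.4 − 48 = -1.6
x=90: ŷ = -6 + 0.9·90 = 75; e = 72.8 − 75 = -2.2
x=95: ŷ = -6 + 0.9·95 = 79.5; e = 76.3 − 79.5 = -3.2
x=100: ŷ = -6 + 0.9·100 = 84; e = 89.2 − 84 = 5.2
SSE = 17.64 + 5.76 + 2.56 + 4.84 + 10.24 + 27.04 = 68.08
s = √(68.08/4) = √17.02 ≈ 4.1255

s = 4.1255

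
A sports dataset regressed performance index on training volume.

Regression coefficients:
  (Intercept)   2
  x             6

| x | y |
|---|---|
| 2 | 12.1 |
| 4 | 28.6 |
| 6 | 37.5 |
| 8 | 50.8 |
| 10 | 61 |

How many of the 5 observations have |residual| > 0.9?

x=2: ŷ = 2 + 6·2 = 14; e = 12.1 − 14 = -1.9
x=4: ŷ = 2 + 6·4 = 26; e = 28.6 − 26 = 2.6
x=6: ŷ = 2 + 6·6 = 38; e = 37.5 − 38 = -0.5
x=8: ŷ = 2 + 6·8 = 50; e = 50.8 − 50 = 0.8
x=10: ŷ = 2 + 6·10 = 62; e = 61 − 62 = -1
|e| > 0.9: x=2 (|e|=1.9), x=4 (|e|=2.6), x=10 (|e|=1) → 3

3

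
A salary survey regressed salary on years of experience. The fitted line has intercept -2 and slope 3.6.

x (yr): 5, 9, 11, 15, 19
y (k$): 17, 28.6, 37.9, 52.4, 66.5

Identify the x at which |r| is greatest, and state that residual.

x=5: ŷ = -2 + 3.6·5 = 16; r = 17 − 16 = 1
x=9: ŷ = -2 + 3.6·9 = 30.4; r = 28.6 − 30.4 = -1.8
x=11: ŷ = -2 + 3.6·11 = 37.6; r = 37.9 − 37.6 = 0.3
x=15: ŷ = -2 + 3.6·15 = 52; r = 52.4 − 52 = 0.4
x=19: ŷ = -2 + 3.6·19 = 66.4; r = 66.5 − 66.4 = 0.1
Largest |r| is 1.8 at x = 9, residual -1.8.

x = 9, r = -1.8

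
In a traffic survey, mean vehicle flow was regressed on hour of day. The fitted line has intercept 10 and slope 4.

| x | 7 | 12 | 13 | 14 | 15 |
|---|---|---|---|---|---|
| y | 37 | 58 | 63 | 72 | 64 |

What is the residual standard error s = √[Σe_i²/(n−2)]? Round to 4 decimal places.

x=7: ŷ = 10 + 4·7 = 38; e = 37 − 38 = -1
x=12: ŷ = 10 + 4·12 = 58; e = 58 − 58 = 0
x=13: ŷ = 10 + 4·13 = 62; e = 63 − 62 = 1
x=14: ŷ = 10 + 4·14 = 66; e = 72 − 66 = 6
x=15: ŷ = 10 + 4·15 = 70; e = 64 − 70 = -6
SSE = 1 + 0 + 1 + 36 + 36 = 74
s = √(74/3) = √24.6667 ≈ 4.9666

s = 4.9666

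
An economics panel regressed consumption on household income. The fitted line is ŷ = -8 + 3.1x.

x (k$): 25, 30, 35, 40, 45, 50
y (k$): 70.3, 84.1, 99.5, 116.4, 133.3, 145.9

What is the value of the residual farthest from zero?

x=25: ŷ = -8 + 3.1·25 = 69.5; r = 70.3 − 69.5 = 0.8
x=30: ŷ = -8 + 3.1·30 = 85; r = 84.1 − 85 = -0.9
x=35: ŷ = -8 + 3.1·35 = 100.5; r = 99.5 − 100.5 = -1
x=40: ŷ = -8 + 3.1·40 = 116; r = 116.4 − 116 = 0.4
x=45: ŷ = -8 + 3.1·45 = 131.5; r = 133.3 − 131.5 = 1.8
x=50: ŷ = -8 + 3.1·50 = 147; r = 145.9 − 147 = -1.1
Largest |r| is 1.8 at x = 45, residual 1.8.

r = 1.8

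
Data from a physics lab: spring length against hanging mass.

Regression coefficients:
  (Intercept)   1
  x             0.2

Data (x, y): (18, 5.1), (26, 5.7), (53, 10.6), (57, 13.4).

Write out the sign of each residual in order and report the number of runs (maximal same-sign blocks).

x=18: ŷ = 1 + 0.2·18 = 4.6; r = 5.1 − 4.6 = 0.5
x=26: ŷ = 1 + 0.2·26 = 6.2; r = 5.7 − 6.2 = -0.5
x=53: ŷ = 1 + 0.2·53 = 11.6; r = 10.6 − 11.6 = -1
x=57: ŷ = 1 + 0.2·57 = 12.4; r = 13.4 − 12.4 = 1
Signs: + − − +
Runs: +×1, −×2, +×1 → 3

3 runs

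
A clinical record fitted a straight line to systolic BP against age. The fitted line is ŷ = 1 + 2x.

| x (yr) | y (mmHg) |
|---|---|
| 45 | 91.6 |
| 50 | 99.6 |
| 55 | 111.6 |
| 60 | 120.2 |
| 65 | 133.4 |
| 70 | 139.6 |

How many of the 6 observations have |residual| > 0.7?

4

x=45: ŷ = 1 + 2·45 = 91; e = 91.6 − 91 = 0.6
x=50: ŷ = 1 + 2·50 = 101; e = 99.6 − 101 = -1.4
x=55: ŷ = 1 + 2·55 = 111; e = 111.6 − 111 = 0.6
x=60: ŷ = 1 + 2·60 = 121; e = 120.2 − 121 = -0.8
x=65: ŷ = 1 + 2·65 = 131; e = 133.4 − 131 = 2.4
x=70: ŷ = 1 + 2·70 = 141; e = 139.6 − 141 = -1.4
|e| > 0.7: x=50 (|e|=1.4), x=60 (|e|=0.8), x=65 (|e|=2.4), x=70 (|e|=1.4) → 4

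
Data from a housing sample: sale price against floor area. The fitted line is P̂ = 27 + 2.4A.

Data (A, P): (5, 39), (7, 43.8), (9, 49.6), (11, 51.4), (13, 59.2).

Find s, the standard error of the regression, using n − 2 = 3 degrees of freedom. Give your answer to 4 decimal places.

A=5: P̂ = 27 + 2.4·5 = 39; e = 39 − 39 = 0
A=7: P̂ = 27 + 2.4·7 = 43.8; e = 43.8 − 43.8 = 0
A=9: P̂ = 27 + 2.4·9 = 48.6; e = 49.6 − 48.6 = 1
A=11: P̂ = 27 + 2.4·11 = 53.4; e = 51.4 − 53.4 = -2
A=13: P̂ = 27 + 2.4·13 = 58.2; e = 59.2 − 58.2 = 1
SSE = 0 + 0 + 1 + 4 + 1 = 6
s = √(6/3) = √2 ≈ 1.4142

s = 1.4142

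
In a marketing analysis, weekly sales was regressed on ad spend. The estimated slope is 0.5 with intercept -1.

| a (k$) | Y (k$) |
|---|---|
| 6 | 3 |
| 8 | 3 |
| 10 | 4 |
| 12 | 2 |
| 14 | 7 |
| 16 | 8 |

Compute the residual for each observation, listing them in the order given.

a=6: Ŷ = -1 + 0.5·6 = 2; e = 3 − 2 = 1
a=8: Ŷ = -1 + 0.5·8 = 3; e = 3 − 3 = 0
a=10: Ŷ = -1 + 0.5·10 = 4; e = 4 − 4 = 0
a=12: Ŷ = -1 + 0.5·12 = 5; e = 2 − 5 = -3
a=14: Ŷ = -1 + 0.5·14 = 6; e = 7 − 6 = 1
a=16: Ŷ = -1 + 0.5·16 = 7; e = 8 − 7 = 1

1, 0, 0, -3, 1, 1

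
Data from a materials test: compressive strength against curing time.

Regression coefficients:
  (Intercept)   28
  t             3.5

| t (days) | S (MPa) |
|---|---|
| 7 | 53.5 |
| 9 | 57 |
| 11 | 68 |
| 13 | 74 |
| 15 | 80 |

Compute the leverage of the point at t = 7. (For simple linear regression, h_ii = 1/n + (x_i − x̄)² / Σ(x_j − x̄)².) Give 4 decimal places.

t̄ = (7 + 9 + 11 + 13 + 15)/5 = 11
Σ(t − t̄)² = 16 + 4 + 0 + 4 + 16 = 40
h = 1/5 + (-4)²/40 = 0.2 + 0.4 = 0.6000

h = 0.6000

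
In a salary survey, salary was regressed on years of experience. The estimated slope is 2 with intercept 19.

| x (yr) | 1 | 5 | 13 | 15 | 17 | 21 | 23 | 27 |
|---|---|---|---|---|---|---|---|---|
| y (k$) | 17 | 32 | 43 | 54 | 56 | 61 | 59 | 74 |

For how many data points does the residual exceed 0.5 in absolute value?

7

x=1: ŷ = 19 + 2·1 = 21; e = 17 − 21 = -4
x=5: ŷ = 19 + 2·5 = 29; e = 32 − 29 = 3
x=13: ŷ = 19 + 2·13 = 45; e = 43 − 45 = -2
x=15: ŷ = 19 + 2·15 = 49; e = 54 − 49 = 5
x=17: ŷ = 19 + 2·17 = 53; e = 56 − 53 = 3
x=21: ŷ = 19 + 2·21 = 61; e = 61 − 61 = 0
x=23: ŷ = 19 + 2·23 = 65; e = 59 − 65 = -6
x=27: ŷ = 19 + 2·27 = 73; e = 74 − 73 = 1
|e| > 0.5: x=1 (|e|=4), x=5 (|e|=3), x=13 (|e|=2), x=15 (|e|=5), x=17 (|e|=3), x=23 (|e|=6), x=27 (|e|=1) → 7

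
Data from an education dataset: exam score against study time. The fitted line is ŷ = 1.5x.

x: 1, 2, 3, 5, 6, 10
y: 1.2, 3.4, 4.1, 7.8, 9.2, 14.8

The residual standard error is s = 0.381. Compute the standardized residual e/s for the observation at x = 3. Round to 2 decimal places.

ŷ = 1.5·3 = 4.5
e = 4.1 − 4.5 = -0.4
e/s = -0.4 / 0.381 = -1.05

-1.05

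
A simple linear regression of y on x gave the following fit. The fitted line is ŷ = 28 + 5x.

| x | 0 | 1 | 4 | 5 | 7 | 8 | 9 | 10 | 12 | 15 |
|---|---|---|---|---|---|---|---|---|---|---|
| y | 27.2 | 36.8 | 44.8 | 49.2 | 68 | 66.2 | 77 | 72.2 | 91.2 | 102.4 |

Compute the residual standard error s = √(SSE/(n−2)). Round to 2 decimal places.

s = 4.00

x=0: ŷ = 28 + 5·0 = 28; e = 27.2 − 28 = -0.8
x=1: ŷ = 28 + 5·1 = 33; e = 36.8 − 33 = 3.8
x=4: ŷ = 28 + 5·4 = 48; e = 44.8 − 48 = -3.2
x=5: ŷ = 28 + 5·5 = 53; e = 49.2 − 53 = -3.8
x=7: ŷ = 28 + 5·7 = 63; e = 68 − 63 = 5
x=8: ŷ = 28 + 5·8 = 68; e = 66.2 − 68 = -1.8
x=9: ŷ = 28 + 5·9 = 73; e = 77 − 73 = 4
x=10: ŷ = 28 + 5·10 = 78; e = 72.2 − 78 = -5.8
x=12: ŷ = 28 + 5·12 = 88; e = 91.2 − 88 = 3.2
x=15: ŷ = 28 + 5·15 = 103; e = 102.4 − 103 = -0.6
SSE = 0.64 + 14.44 + 10.24 + 14.44 + 25 + 3.24 + 16 + 33.64 + 10.24 + 0.36 = 128.24
s = √(128.24/8) = √16.03 ≈ 4.00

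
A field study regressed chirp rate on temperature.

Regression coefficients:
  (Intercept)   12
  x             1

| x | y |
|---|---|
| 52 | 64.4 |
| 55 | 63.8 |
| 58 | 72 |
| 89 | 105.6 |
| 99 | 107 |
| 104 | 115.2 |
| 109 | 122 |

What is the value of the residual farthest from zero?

e = 4.6

x=52: ŷ = 12 + 52 = 64; e = 64.4 − 64 = 0.4
x=55: ŷ = 12 + 55 = 67; e = 63.8 − 67 = -3.2
x=58: ŷ = 12 + 58 = 70; e = 72 − 70 = 2
x=89: ŷ = 12 + 89 = 101; e = 105.6 − 101 = 4.6
x=99: ŷ = 12 + 99 = 111; e = 107 − 111 = -4
x=104: ŷ = 12 + 104 = 116; e = 115.2 − 116 = -0.8
x=109: ŷ = 12 + 109 = 121; e = 122 − 121 = 1
Largest |e| is 4.6 at x = 89, residual 4.6.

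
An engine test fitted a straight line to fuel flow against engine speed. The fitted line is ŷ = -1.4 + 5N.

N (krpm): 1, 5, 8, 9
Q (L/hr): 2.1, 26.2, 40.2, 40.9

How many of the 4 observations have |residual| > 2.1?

N=1: ŷ = -1.4 + 5·1 = 3.6; e = 2.1 − 3.6 = -1.5
N=5: ŷ = -1.4 + 5·5 = 23.6; e = 26.2 − 23.6 = 2.6
N=8: ŷ = -1.4 + 5·8 = 38.6; e = 40.2 − 38.6 = 1.6
N=9: ŷ = -1.4 + 5·9 = 43.6; e = 40.9 − 43.6 = -2.7
|e| > 2.1: N=5 (|e|=2.6), N=9 (|e|=2.7) → 2

2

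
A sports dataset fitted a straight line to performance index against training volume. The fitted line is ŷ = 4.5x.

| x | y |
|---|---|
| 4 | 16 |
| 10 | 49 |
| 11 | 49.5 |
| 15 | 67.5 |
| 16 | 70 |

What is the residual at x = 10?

ŷ = 4.5·10 = 45
r = 49 − 45 = 4

r = 4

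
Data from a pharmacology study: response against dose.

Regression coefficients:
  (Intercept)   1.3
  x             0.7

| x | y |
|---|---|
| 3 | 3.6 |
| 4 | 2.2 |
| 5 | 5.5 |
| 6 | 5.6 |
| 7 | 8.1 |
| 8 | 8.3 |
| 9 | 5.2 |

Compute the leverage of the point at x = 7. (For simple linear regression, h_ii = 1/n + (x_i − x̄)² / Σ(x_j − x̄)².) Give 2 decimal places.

h = 0.18

x̄ = (3 + 4 + 5 + 6 + 7 + 8 + 9)/7 = 6
Σ(x − x̄)² = 9 + 4 + 1 + 0 + 1 + 4 + 9 = 28
h = 1/7 + (1)²/28 = 0.142857 + 0.0357143 = 0.18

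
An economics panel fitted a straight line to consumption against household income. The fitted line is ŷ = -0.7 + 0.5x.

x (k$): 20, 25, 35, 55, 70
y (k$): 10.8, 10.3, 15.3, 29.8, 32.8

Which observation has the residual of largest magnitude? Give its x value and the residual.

x=20: ŷ = -0.7 + 0.5·20 = 9.3; r = 10.8 − 9.3 = 1.5
x=25: ŷ = -0.7 + 0.5·25 = 11.8; r = 10.3 − 11.8 = -1.5
x=35: ŷ = -0.7 + 0.5·35 = 16.8; r = 15.3 − 16.8 = -1.5
x=55: ŷ = -0.7 + 0.5·55 = 26.8; r = 29.8 − 26.8 = 3
x=70: ŷ = -0.7 + 0.5·70 = 34.3; r = 32.8 − 34.3 = -1.5
Largest |r| is 3 at x = 55, residual 3.

x = 55, r = 3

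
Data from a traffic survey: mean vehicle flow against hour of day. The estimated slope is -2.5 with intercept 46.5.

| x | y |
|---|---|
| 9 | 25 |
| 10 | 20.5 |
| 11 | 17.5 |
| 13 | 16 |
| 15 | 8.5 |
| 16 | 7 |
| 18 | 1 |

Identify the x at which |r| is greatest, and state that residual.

x=9: ŷ = 46.5 − 2.5·9 = 24; r = 25 − 24 = 1
x=10: ŷ = 46.5 − 2.5·10 = 21.5; r = 20.5 − 21.5 = -1
x=11: ŷ = 46.5 − 2.5·11 = 19; r = 17.5 − 19 = -1.5
x=13: ŷ = 46.5 − 2.5·13 = 14; r = 16 − 14 = 2
x=15: ŷ = 46.5 − 2.5·15 = 9; r = 8.5 − 9 = -0.5
x=16: ŷ = 46.5 − 2.5·16 = 6.5; r = 7 − 6.5 = 0.5
x=18: ŷ = 46.5 − 2.5·18 = 1.5; r = 1 − 1.5 = -0.5
Largest |r| is 2 at x = 13, residual 2.

x = 13, r = 2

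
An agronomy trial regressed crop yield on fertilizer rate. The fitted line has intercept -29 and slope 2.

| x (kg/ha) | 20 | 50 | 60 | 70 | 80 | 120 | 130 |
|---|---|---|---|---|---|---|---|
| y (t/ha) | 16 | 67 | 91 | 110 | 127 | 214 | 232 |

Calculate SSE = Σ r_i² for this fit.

SSE = 68

x=20: ŷ = -29 + 2·20 = 11; r = 16 − 11 = 5
x=50: ŷ = -29 + 2·50 = 71; r = 67 − 71 = -4
x=60: ŷ = -29 + 2·60 = 91; r = 91 − 91 = 0
x=70: ŷ = -29 + 2·70 = 111; r = 110 − 111 = -1
x=80: ŷ = -29 + 2·80 = 131; r = 127 − 131 = -4
x=120: ŷ = -29 + 2·120 = 211; r = 214 − 211 = 3
x=130: ŷ = -29 + 2·130 = 231; r = 232 − 231 = 1
SSE = 25 + 16 + 0 + 1 + 16 + 9 + 1 = 68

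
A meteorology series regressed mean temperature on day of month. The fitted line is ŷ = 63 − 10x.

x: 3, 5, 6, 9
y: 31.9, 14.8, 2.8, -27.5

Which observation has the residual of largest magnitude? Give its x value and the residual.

x = 5, r = 1.8

x=3: ŷ = 63 − 10·3 = 33; r = 31.9 − 33 = -1.1
x=5: ŷ = 63 − 10·5 = 13; r = 14.8 − 13 = 1.8
x=6: ŷ = 63 − 10·6 = 3; r = 2.8 − 3 = -0.2
x=9: ŷ = 63 − 10·9 = -27; r = -27.5 − (-27) = -0.5
Largest |r| is 1.8 at x = 5, residual 1.8.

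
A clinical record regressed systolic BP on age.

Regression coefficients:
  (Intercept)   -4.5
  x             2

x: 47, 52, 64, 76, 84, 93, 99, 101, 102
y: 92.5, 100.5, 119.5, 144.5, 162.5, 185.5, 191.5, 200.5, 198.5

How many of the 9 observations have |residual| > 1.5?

6

x=47: ŷ = -4.5 + 2·47 = 89.5; e = 92.5 − 89.5 = 3
x=52: ŷ = -4.5 + 2·52 = 99.5; e = 100.5 − 99.5 = 1
x=64: ŷ = -4.5 + 2·64 = 123.5; e = 119.5 − 123.5 = -4
x=76: ŷ = -4.5 + 2·76 = 147.5; e = 144.5 − 147.5 = -3
x=84: ŷ = -4.5 + 2·84 = 163.5; e = 162.5 − 163.5 = -1
x=93: ŷ = -4.5 + 2·93 = 181.5; e = 185.5 − 181.5 = 4
x=99: ŷ = -4.5 + 2·99 = 193.5; e = 191.5 − 193.5 = -2
x=101: ŷ = -4.5 + 2·101 = 197.5; e = 200.5 − 197.5 = 3
x=102: ŷ = -4.5 + 2·102 = 199.5; e = 198.5 − 199.5 = -1
|e| > 1.5: x=47 (|e|=3), x=64 (|e|=4), x=76 (|e|=3), x=93 (|e|=4), x=99 (|e|=2), x=101 (|e|=3) → 6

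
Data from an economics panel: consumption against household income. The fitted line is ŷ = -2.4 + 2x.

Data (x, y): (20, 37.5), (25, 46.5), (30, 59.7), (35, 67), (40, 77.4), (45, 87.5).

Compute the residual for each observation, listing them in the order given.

-0.1, -1.1, 2.1, -0.6, -0.2, -0.1

x=20: ŷ = -2.4 + 2·20 = 37.6; r = 37.5 − 37.6 = -0.1
x=25: ŷ = -2.4 + 2·25 = 47.6; r = 46.5 − 47.6 = -1.1
x=30: ŷ = -2.4 + 2·30 = 57.6; r = 59.7 − 57.6 = 2.1
x=35: ŷ = -2.4 + 2·35 = 67.6; r = 67 − 67.6 = -0.6
x=40: ŷ = -2.4 + 2·40 = 77.6; r = 77.4 − 77.6 = -0.2
x=45: ŷ = -2.4 + 2·45 = 87.6; r = 87.5 − 87.6 = -0.1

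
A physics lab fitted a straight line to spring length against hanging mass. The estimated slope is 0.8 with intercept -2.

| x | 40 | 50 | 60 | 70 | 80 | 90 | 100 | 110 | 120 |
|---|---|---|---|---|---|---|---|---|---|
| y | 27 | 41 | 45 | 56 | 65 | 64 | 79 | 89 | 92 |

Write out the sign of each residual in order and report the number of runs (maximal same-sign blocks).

x=40: ŷ = -2 + 0.8·40 = 30; r = 27 − 30 = -3
x=50: ŷ = -2 + 0.8·50 = 38; r = 41 − 38 = 3
x=60: ŷ = -2 + 0.8·60 = 46; r = 45 − 46 = -1
x=70: ŷ = -2 + 0.8·70 = 54; r = 56 − 54 = 2
x=80: ŷ = -2 + 0.8·80 = 62; r = 65 − 62 = 3
x=90: ŷ = -2 + 0.8·90 = 70; r = 64 − 70 = -6
x=100: ŷ = -2 + 0.8·100 = 78; r = 79 − 78 = 1
x=110: ŷ = -2 + 0.8·110 = 86; r = 89 − 86 = 3
x=120: ŷ = -2 + 0.8·120 = 94; r = 92 − 94 = -2
Signs: − + − + + − + + −
Runs: −×1, +×1, −×1, +×2, −×1, +×2, −×1 → 7

7 runs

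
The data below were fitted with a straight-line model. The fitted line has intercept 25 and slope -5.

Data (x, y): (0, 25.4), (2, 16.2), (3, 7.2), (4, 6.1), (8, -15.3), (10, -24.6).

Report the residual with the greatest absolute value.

x=0: ŷ = 25 − 5·0 = 25; r = 25.4 − 25 = 0.4
x=2: ŷ = 25 − 5·2 = 15; r = 16.2 − 15 = 1.2
x=3: ŷ = 25 − 5·3 = 10; r = 7.2 − 10 = -2.8
x=4: ŷ = 25 − 5·4 = 5; r = 6.1 − 5 = 1.1
x=8: ŷ = 25 − 5·8 = -15; r = -15.3 − (-15) = -0.3
x=10: ŷ = 25 − 5·10 = -25; r = -24.6 − (-25) = 0.4
Largest |r| is 2.8 at x = 3, residual -2.8.

r = -2.8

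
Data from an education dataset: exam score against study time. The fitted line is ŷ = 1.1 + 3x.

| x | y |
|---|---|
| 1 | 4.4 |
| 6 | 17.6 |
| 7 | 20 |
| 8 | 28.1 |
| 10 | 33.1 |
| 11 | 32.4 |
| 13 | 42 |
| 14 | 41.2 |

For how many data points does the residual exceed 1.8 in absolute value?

5

x=1: ŷ = 1.1 + 3·1 = 4.1; r = 4.4 − 4.1 = 0.3
x=6: ŷ = 1.1 + 3·6 = 19.1; r = 17.6 − 19.1 = -1.5
x=7: ŷ = 1.1 + 3·7 = 22.1; r = 20 − 22.1 = -2.1
x=8: ŷ = 1.1 + 3·8 = 25.1; r = 28.1 − 25.1 = 3
x=10: ŷ = 1.1 + 3·10 = 31.1; r = 33.1 − 31.1 = 2
x=11: ŷ = 1.1 + 3·11 = 34.1; r = 32.4 − 34.1 = -1.7
x=13: ŷ = 1.1 + 3·13 = 40.1; r = 42 − 40.1 = 1.9
x=14: ŷ = 1.1 + 3·14 = 43.1; r = 41.2 − 43.1 = -1.9
|r| > 1.8: x=7 (|r|=2.1), x=8 (|r|=3), x=10 (|r|=2), x=13 (|r|=1.9), x=14 (|r|=1.9) → 5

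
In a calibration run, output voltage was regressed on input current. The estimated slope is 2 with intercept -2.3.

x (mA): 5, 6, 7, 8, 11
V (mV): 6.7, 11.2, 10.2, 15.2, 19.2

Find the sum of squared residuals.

x=5: V̂ = -2.3 + 2·5 = 7.7; e = 6.7 − 7.7 = -1
x=6: V̂ = -2.3 + 2·6 = 9.7; e = 11.2 − 9.7 = 1.5
x=7: V̂ = -2.3 + 2·7 = 11.7; e = 10.2 − 11.7 = -1.5
x=8: V̂ = -2.3 + 2·8 = 13.7; e = 15.2 − 13.7 = 1.5
x=11: V̂ = -2.3 + 2·11 = 19.7; e = 19.2 − 19.7 = -0.5
SSE = 1 + 2.25 + 2.25 + 2.25 + 0.25 = 8

SSE = 8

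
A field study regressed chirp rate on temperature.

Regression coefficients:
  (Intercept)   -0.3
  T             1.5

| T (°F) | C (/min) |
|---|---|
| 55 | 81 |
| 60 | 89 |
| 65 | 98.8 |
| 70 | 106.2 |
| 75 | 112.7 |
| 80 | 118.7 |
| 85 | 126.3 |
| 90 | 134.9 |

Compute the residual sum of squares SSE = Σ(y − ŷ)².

T=55: Ĉ = -0.3 + 1.5·55 = 82.2; r = 81 − 82.2 = -1.2
T=60: Ĉ = -0.3 + 1.5·60 = 89.7; r = 89 − 89.7 = -0.7
T=65: Ĉ = -0.3 + 1.5·65 = 97.2; r = 98.8 − 97.2 = 1.6
T=70: Ĉ = -0.3 + 1.5·70 = 104.7; r = 106.2 − 104.7 = 1.5
T=75: Ĉ = -0.3 + 1.5·75 = 112.2; r = 112.7 − 112.2 = 0.5
T=80: Ĉ = -0.3 + 1.5·80 = 119.7; r = 118.7 − 119.7 = -1
T=85: Ĉ = -0.3 + 1.5·85 = 127.2; r = 126.3 − 127.2 = -0.9
T=90: Ĉ = -0.3 + 1.5·90 = 134.7; r = 134.9 − 134.7 = 0.2
SSE = 1.44 + 0.49 + 2.56 + 2.25 + 0.25 + 1 + 0.81 + 0.04 = 8.84

SSE = 8.84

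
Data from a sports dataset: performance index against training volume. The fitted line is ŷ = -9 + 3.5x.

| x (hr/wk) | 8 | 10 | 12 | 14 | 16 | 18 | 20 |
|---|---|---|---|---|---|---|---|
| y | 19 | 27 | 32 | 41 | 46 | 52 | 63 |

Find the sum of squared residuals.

SSE = 12

x=8: ŷ = -9 + 3.5·8 = 19; r = 19 − 19 = 0
x=10: ŷ = -9 + 3.5·10 = 26; r = 27 − 26 = 1
x=12: ŷ = -9 + 3.5·12 = 33; r = 32 − 33 = -1
x=14: ŷ = -9 + 3.5·14 = 40; r = 41 − 40 = 1
x=16: ŷ = -9 + 3.5·16 = 47; r = 46 − 47 = -1
x=18: ŷ = -9 + 3.5·18 = 54; r = 52 − 54 = -2
x=20: ŷ = -9 + 3.5·20 = 61; r = 63 − 61 = 2
SSE = 0 + 1 + 1 + 1 + 1 + 4 + 4 = 12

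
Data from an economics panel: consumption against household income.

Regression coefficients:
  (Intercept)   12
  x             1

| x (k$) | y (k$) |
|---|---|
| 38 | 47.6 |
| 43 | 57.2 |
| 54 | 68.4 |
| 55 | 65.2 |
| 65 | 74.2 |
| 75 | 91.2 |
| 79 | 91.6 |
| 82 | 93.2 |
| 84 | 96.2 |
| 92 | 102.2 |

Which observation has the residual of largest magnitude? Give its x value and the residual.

x = 75, r = 4.2

x=38: ŷ = 12 + 38 = 50; r = 47.6 − 50 = -2.4
x=43: ŷ = 12 + 43 = 55; r = 57.2 − 55 = 2.2
x=54: ŷ = 12 + 54 = 66; r = 68.4 − 66 = 2.4
x=55: ŷ = 12 + 55 = 67; r = 65.2 − 67 = -1.8
x=65: ŷ = 12 + 65 = 77; r = 74.2 − 77 = -2.8
x=75: ŷ = 12 + 75 = 87; r = 91.2 − 87 = 4.2
x=79: ŷ = 12 + 79 = 91; r = 91.6 − 91 = 0.6
x=82: ŷ = 12 + 82 = 94; r = 93.2 − 94 = -0.8
x=84: ŷ = 12 + 84 = 96; r = 96.2 − 96 = 0.2
x=92: ŷ = 12 + 92 = 104; r = 102.2 − 104 = -1.8
Largest |r| is 4.2 at x = 75, residual 4.2.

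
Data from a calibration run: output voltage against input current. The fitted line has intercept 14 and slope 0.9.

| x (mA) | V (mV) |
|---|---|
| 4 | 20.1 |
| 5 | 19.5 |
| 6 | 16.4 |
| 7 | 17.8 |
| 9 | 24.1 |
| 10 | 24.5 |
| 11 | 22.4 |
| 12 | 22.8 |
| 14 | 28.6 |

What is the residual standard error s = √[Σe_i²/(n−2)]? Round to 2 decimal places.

s = 2.36

x=4: V̂ = 14 + 0.9·4 = 17.6; e = 20.1 − 17.6 = 2.5
x=5: V̂ = 14 + 0.9·5 = 18.5; e = 19.5 − 18.5 = 1
x=6: V̂ = 14 + 0.9·6 = 19.4; e = 16.4 − 19.4 = -3
x=7: V̂ = 14 + 0.9·7 = 20.3; e = 17.8 − 20.3 = -2.5
x=9: V̂ = 14 + 0.9·9 = 22.1; e = 24.1 − 22.1 = 2
x=10: V̂ = 14 + 0.9·10 = 23; e = 24.5 − 23 = 1.5
x=11: V̂ = 14 + 0.9·11 = 23.9; e = 22.4 − 23.9 = -1.5
x=12: V̂ = 14 + 0.9·12 = 24.8; e = 22.8 − 24.8 = -2
x=14: V̂ = 14 + 0.9·14 = 26.6; e = 28.6 − 26.6 = 2
SSE = 6.25 + 1 + 9 + 6.25 + 4 + 2.25 + 2.25 + 4 + 4 = 39
s = √(39/7) = √5.57143 ≈ 2.36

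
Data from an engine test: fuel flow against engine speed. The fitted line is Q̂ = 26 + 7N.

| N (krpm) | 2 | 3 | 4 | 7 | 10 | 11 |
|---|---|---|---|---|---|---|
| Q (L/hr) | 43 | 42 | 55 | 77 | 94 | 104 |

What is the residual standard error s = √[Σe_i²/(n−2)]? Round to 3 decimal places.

s = 3.317

N=2: Q̂ = 26 + 7·2 = 40; e = 43 − 40 = 3
N=3: Q̂ = 26 + 7·3 = 47; e = 42 − 47 = -5
N=4: Q̂ = 26 + 7·4 = 54; e = 55 − 54 = 1
N=7: Q̂ = 26 + 7·7 = 75; e = 77 − 75 = 2
N=10: Q̂ = 26 + 7·10 = 96; e = 94 − 96 = -2
N=11: Q̂ = 26 + 7·11 = 103; e = 104 − 103 = 1
SSE = 9 + 25 + 1 + 4 + 4 + 1 = 44
s = √(44/4) = √11 ≈ 3.317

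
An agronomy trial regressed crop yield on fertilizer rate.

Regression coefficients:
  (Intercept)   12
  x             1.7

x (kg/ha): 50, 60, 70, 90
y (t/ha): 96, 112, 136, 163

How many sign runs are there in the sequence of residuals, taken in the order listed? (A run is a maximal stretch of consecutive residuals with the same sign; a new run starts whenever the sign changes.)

x=50: ŷ = 12 + 1.7·50 = 97; e = 96 − 97 = -1
x=60: ŷ = 12 + 1.7·60 = 114; e = 112 − 114 = -2
x=70: ŷ = 12 + 1.7·70 = 131; e = 136 − 131 = 5
x=90: ŷ = 12 + 1.7·90 = 165; e = 163 − 165 = -2
Signs: − − + −
Runs: −×2, +×1, −×1 → 3

3 runs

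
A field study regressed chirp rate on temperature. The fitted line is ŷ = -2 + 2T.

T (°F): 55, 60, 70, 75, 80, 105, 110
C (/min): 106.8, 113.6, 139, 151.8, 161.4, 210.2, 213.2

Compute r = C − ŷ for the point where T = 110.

ŷ = -2 + 2·110 = 218
r = 213.2 − 218 = -4.8

r = -4.8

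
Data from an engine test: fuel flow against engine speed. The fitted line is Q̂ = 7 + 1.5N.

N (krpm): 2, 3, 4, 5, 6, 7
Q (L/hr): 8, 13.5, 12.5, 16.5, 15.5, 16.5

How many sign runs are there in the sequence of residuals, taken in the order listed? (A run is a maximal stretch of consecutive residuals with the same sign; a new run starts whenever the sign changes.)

5 runs

N=2: Q̂ = 7 + 1.5·2 = 10; r = 8 − 10 = -2
N=3: Q̂ = 7 + 1.5·3 = 11.5; r = 13.5 − 11.5 = 2
N=4: Q̂ = 7 + 1.5·4 = 13; r = 12.5 − 13 = -0.5
N=5: Q̂ = 7 + 1.5·5 = 14.5; r = 16.5 − 14.5 = 2
N=6: Q̂ = 7 + 1.5·6 = 16; r = 15.5 − 16 = -0.5
N=7: Q̂ = 7 + 1.5·7 = 17.5; r = 16.5 − 17.5 = -1
Signs: − + − + − −
Runs: −×1, +×1, −×1, +×1, −×2 → 5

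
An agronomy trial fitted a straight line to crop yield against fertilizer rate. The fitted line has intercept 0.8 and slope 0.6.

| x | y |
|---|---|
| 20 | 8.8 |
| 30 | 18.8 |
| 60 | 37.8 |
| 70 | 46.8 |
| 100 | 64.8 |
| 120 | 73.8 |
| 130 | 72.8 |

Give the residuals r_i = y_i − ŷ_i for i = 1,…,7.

-4, 0, 1, 4, 4, 1, -6

x=20: ŷ = 0.8 + 0.6·20 = 12.8; r = 8.8 − 12.8 = -4
x=30: ŷ = 0.8 + 0.6·30 = 18.8; r = 18.8 − 18.8 = 0
x=60: ŷ = 0.8 + 0.6·60 = 36.8; r = 37.8 − 36.8 = 1
x=70: ŷ = 0.8 + 0.6·70 = 42.8; r = 46.8 − 42.8 = 4
x=100: ŷ = 0.8 + 0.6·100 = 60.8; r = 64.8 − 60.8 = 4
x=120: ŷ = 0.8 + 0.6·120 = 72.8; r = 73.8 − 72.8 = 1
x=130: ŷ = 0.8 + 0.6·130 = 78.8; r = 72.8 − 78.8 = -6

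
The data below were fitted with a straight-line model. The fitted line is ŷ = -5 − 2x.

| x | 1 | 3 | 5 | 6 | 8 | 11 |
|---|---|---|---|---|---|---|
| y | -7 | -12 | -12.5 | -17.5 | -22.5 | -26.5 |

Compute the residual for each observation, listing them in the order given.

x=1: ŷ = -5 − 2·1 = -7; e = -7 − (-7) = 0
x=3: ŷ = -5 − 2·3 = -11; e = -12 − (-11) = -1
x=5: ŷ = -5 − 2·5 = -15; e = -12.5 − (-15) = 2.5
x=6: ŷ = -5 − 2·6 = -17; e = -17.5 − (-17) = -0.5
x=8: ŷ = -5 − 2·8 = -21; e = -22.5 − (-21) = -1.5
x=11: ŷ = -5 − 2·11 = -27; e = -26.5 − (-27) = 0.5

0, -1, 2.5, -0.5, -1.5, 0.5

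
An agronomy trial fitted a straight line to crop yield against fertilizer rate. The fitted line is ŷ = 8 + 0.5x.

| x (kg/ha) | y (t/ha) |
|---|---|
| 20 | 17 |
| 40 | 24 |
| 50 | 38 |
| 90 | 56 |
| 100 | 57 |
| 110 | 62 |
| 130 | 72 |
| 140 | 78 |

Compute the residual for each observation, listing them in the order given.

-1, -4, 5, 3, -1, -1, -1, 0

x=20: ŷ = 8 + 0.5·20 = 18; r = 17 − 18 = -1
x=40: ŷ = 8 + 0.5·40 = 28; r = 24 − 28 = -4
x=50: ŷ = 8 + 0.5·50 = 33; r = 38 − 33 = 5
x=90: ŷ = 8 + 0.5·90 = 53; r = 56 − 53 = 3
x=100: ŷ = 8 + 0.5·100 = 58; r = 57 − 58 = -1
x=110: ŷ = 8 + 0.5·110 = 63; r = 62 − 63 = -1
x=130: ŷ = 8 + 0.5·130 = 73; r = 72 − 73 = -1
x=140: ŷ = 8 + 0.5·140 = 78; r = 78 − 78 = 0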